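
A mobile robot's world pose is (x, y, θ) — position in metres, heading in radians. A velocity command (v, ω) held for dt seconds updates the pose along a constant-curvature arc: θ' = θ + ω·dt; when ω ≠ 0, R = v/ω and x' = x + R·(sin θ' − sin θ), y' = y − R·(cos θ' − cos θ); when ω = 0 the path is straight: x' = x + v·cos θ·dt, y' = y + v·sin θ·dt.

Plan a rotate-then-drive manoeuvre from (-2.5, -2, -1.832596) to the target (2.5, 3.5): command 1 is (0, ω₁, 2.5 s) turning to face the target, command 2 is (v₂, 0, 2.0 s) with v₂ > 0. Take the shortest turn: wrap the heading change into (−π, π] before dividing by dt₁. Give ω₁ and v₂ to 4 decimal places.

heading to target = atan2(3.5−-2, 2.5−-2.5) = 0.8330
Δθ = wrap(0.8330 − -1.8326) = 2.6656; ω₁ = Δθ/dt₁ = 1.0662
distance = √((2.5−-2.5)² + (3.5−-2)²) = 7.4330; v₂ = distance/dt₂ = 3.7165

ω₁ = 1.0662, v₂ = 3.7165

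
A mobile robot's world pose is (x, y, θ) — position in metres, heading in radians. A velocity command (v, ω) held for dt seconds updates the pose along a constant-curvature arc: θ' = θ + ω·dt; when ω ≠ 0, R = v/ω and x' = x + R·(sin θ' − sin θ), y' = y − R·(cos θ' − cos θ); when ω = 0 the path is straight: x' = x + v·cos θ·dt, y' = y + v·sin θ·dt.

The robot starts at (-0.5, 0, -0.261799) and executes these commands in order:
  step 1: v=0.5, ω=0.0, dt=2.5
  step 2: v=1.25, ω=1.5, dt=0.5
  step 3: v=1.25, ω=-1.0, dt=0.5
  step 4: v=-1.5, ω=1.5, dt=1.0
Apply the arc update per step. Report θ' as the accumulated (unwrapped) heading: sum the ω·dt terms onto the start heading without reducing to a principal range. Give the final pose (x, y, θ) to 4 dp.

step 1: θ'=-0.2618 (straight) → pose (0.7074, -0.3235, -0.2618)
step 2: θ'=0.4882 (R=0.8333) → pose (1.3140, -0.2546, 0.4882)
step 3: θ'=-0.0118 (R=-1.2500) → pose (1.9150, -0.1086, -0.0118)
step 4: θ'=1.4882 (R=-1.0000) → pose (0.9066, -1.0261, 1.4882)

(0.9066, -1.0261, 1.4882)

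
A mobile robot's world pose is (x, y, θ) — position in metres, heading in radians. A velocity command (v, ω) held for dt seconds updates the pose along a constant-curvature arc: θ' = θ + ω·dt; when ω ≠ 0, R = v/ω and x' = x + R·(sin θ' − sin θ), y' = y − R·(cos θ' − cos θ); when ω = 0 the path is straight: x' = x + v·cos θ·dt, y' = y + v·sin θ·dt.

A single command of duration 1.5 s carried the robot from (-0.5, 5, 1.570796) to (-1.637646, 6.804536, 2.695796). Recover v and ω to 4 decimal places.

v = 1.5000, ω = 0.7500

Δθ = 2.695796 − 1.570796 = 1.125000
ω = Δθ/dt = 1.125000/1.5 = 0.7500
R = −Δy/(cos θ' − cos θ) = 2.0000
v = R·ω = 2.0000·0.7500 = 1.5000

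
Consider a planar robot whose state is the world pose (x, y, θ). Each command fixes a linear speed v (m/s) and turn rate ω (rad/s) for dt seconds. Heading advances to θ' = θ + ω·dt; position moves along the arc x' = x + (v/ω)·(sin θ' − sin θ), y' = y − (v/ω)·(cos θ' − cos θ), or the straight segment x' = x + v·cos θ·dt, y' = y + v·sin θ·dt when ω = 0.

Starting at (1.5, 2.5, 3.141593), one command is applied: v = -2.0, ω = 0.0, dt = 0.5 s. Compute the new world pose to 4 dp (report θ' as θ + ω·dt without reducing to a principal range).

(2.5000, 2.5000, 3.1416)

θ' = 3.1416 + 0.0·0.5 = 3.1416
ω = 0 → straight: x' = 1.5 + -2.0·cos(3.1416)·0.5 = 2.5000
y' = 2.5 + -2.0·sin(3.1416)·0.5 = 2.5000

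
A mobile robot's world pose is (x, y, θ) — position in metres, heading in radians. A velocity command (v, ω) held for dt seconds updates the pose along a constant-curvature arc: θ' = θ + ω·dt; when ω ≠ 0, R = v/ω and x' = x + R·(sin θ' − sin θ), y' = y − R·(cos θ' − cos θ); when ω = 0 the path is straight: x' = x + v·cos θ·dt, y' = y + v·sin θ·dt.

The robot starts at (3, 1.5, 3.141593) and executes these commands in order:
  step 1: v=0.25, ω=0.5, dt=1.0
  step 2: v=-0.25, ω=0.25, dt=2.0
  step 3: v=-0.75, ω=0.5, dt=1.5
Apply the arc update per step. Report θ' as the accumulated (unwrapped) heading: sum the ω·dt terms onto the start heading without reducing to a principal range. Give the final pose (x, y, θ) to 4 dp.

step 1: θ'=3.6416 (R=0.5000) → pose (2.7603, 1.4388, 3.6416)
step 2: θ'=4.1416 (R=-1.0000) → pose (3.1223, 1.7761, 4.1416)
step 3: θ'=4.8916 (R=-1.5000) → pose (3.3361, 2.8539, 4.8916)

(3.3361, 2.8539, 4.8916)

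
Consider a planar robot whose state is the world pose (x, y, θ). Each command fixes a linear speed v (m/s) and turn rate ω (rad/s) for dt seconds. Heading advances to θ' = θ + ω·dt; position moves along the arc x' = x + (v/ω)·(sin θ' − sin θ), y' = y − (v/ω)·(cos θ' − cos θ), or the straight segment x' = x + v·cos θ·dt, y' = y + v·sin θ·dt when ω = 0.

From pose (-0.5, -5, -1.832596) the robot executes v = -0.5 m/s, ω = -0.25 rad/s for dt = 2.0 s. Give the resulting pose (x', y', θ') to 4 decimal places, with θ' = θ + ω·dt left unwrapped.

(-0.0153, -4.1372, -2.3326)

θ' = -1.8326 + -0.25·2.0 = -2.3326
R = v/ω = -0.5/-0.25 = 2.0000
x' = -0.5 + 2.0000·(sin -2.3326 − sin -1.8326) = -0.0153
y' = -5 − 2.0000·(cos -2.3326 − cos -1.8326) = -4.1372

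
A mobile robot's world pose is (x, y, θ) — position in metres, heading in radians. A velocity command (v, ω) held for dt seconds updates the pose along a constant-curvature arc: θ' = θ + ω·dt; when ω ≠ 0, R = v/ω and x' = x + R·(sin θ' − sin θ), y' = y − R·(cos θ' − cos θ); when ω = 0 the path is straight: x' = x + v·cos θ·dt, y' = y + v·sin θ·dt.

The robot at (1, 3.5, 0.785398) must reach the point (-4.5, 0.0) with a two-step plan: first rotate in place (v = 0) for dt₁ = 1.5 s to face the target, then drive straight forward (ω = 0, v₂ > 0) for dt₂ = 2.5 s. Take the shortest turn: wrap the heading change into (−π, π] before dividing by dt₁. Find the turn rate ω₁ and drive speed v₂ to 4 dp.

heading to target = atan2(0−3.5, -4.5−1) = -2.5749
Δθ = wrap(-2.5749 − 0.7854) = 2.9229; ω₁ = Δθ/dt₁ = 1.9486
distance = √((-4.5−1)² + (0−3.5)²) = 6.5192; v₂ = distance/dt₂ = 2.6077

ω₁ = 1.9486, v₂ = 2.6077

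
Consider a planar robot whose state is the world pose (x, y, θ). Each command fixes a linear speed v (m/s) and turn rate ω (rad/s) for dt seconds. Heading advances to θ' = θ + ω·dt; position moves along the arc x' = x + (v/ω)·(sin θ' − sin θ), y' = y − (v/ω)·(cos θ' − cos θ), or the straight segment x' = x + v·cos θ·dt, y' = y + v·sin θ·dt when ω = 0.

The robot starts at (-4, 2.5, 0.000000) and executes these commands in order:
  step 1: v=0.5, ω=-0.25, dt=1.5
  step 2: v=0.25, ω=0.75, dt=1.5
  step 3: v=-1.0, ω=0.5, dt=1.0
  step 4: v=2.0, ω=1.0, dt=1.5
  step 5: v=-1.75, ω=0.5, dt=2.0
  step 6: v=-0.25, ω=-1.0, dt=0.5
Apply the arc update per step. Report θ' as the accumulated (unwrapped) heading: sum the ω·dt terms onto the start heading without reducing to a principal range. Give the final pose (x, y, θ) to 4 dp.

(-1.1354, 4.4803, 3.2500)

step 1: θ'=-0.3750 (R=-2.0000) → pose (-3.2675, 2.3610, -0.3750)
step 2: θ'=0.7500 (R=0.3333) → pose (-2.9182, 2.4273, 0.7500)
step 3: θ'=1.2500 (R=-2.0000) → pose (-3.4528, 1.5946, 1.2500)
step 4: θ'=2.7500 (R=2.0000) → pose (-4.5875, 4.0738, 2.7500)
step 5: θ'=3.7500 (R=-3.5000) → pose (-1.2512, 4.4369, 3.7500)
step 6: θ'=3.2500 (R=0.2500) → pose (-1.1354, 4.4803, 3.2500)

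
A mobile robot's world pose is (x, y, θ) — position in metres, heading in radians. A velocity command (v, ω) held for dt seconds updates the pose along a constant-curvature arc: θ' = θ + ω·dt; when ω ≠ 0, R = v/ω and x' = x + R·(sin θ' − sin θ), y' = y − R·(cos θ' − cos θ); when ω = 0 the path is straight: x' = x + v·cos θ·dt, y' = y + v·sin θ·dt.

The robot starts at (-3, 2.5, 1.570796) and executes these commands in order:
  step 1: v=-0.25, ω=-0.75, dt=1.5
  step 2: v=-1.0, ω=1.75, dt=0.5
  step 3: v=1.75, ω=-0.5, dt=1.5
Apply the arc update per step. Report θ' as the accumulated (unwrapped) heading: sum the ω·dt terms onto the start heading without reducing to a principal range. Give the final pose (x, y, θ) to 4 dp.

step 1: θ'=0.4458 (R=0.3333) → pose (-3.1896, 2.1992, 0.4458)
step 2: θ'=1.3208 (R=-0.5714) → pose (-3.4969, 1.8250, 1.3208)
step 3: θ'=0.5708 (R=-3.5000) → pose (-1.9967, 3.9043, 0.5708)

(-1.9967, 3.9043, 0.5708)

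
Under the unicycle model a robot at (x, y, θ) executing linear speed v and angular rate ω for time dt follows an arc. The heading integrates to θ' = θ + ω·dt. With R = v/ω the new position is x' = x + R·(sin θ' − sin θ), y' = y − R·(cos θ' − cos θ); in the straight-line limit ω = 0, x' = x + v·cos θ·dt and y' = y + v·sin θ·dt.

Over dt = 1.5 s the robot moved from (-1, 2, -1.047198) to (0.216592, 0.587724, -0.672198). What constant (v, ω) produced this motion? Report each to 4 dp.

v = 1.2500, ω = 0.2500

Δθ = -0.672198 − -1.047198 = 0.375000
ω = Δθ/dt = 0.375000/1.5 = 0.2500
R = −Δy/(cos θ' − cos θ) = 5.0000
v = R·ω = 5.0000·0.2500 = 1.2500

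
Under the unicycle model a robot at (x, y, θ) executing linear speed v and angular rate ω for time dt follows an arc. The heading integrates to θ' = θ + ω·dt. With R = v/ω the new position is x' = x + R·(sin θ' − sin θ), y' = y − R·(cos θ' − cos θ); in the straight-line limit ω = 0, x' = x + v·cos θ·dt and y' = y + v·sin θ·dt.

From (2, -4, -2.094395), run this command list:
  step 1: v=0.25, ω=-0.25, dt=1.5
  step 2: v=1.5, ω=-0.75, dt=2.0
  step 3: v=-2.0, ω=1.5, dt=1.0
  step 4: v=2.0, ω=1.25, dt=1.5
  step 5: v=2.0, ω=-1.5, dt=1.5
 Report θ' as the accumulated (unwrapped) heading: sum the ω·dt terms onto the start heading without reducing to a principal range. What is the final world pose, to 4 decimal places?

(0.5947, -9.1689, -2.8444)

step 1: θ'=-2.4694 (R=-1.0000) → pose (1.7567, -4.2825, -2.4694)
step 2: θ'=-3.9694 (R=-2.0000) → pose (-0.9616, -4.0705, -3.9694)
step 3: θ'=-2.4694 (R=-1.3333) → pose (0.8506, -4.2118, -2.4694)
step 4: θ'=-0.5944 (R=1.6000) → pose (0.9509, -6.7893, -0.5944)
step 5: θ'=-2.8444 (R=-1.3333) → pose (0.5947, -9.1689, -2.8444)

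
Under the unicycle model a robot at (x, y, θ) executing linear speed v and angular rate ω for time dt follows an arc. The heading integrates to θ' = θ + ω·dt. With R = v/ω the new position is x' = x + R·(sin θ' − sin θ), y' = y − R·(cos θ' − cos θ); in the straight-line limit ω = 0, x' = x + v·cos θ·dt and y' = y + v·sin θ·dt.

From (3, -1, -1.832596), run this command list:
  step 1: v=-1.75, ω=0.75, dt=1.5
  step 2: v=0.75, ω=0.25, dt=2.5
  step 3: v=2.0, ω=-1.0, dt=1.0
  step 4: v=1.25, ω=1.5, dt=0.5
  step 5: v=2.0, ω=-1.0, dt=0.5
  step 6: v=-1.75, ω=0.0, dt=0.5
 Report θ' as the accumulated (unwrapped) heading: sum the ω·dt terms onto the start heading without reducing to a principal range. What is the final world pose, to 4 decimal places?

(6.2682, -0.6821, -0.8326)

step 1: θ'=-0.7076 (R=-2.3333) → pose (2.2629, 1.3771, -0.7076)
step 2: θ'=-0.0826 (R=3.0000) → pose (3.9654, 0.6671, -0.0826)
step 3: θ'=-1.0826 (R=-2.0000) → pose (5.5667, -0.3880, -1.0826)
step 4: θ'=-0.3326 (R=0.8333) → pose (6.0306, -0.7848, -0.3326)
step 5: θ'=-0.8326 (R=-2.0000) → pose (6.8570, -1.3293, -0.8326)
step 6: θ'=-0.8326 (straight) → pose (6.2682, -0.6821, -0.8326)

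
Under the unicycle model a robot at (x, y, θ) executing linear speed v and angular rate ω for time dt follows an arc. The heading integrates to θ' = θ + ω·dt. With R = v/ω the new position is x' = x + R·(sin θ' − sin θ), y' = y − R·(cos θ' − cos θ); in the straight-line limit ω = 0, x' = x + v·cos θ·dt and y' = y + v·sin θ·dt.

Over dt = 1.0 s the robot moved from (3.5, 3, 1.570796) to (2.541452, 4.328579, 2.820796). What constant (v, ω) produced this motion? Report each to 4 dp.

Δθ = 2.820796 − 1.570796 = 1.250000
ω = Δθ/dt = 1.250000/1.0 = 1.2500
R = −Δy/(cos θ' − cos θ) = 1.4000
v = R·ω = 1.4000·1.2500 = 1.7500

v = 1.7500, ω = 1.2500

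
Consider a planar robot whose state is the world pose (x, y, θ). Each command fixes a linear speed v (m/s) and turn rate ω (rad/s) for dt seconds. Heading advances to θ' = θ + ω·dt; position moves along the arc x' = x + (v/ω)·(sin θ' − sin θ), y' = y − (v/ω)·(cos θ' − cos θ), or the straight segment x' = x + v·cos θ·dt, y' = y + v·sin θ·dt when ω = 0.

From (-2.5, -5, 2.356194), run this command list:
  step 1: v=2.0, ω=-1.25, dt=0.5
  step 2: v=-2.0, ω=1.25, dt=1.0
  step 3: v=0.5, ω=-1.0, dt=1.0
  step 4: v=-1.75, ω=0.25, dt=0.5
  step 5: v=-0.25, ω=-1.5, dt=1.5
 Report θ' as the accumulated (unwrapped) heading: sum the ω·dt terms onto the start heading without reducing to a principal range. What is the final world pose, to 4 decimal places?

(-1.7717, -6.1824, -0.1438)

step 1: θ'=1.7312 (R=-1.6000) → pose (-2.9481, -4.1242, 1.7312)
step 2: θ'=2.9812 (R=-1.6000) → pose (-1.6242, -5.4481, 2.9812)
step 3: θ'=1.9812 (R=-0.5000) → pose (-2.0028, -5.1540, 1.9812)
step 4: θ'=2.1062 (R=-7.0000) → pose (-1.6045, -5.9325, 2.1062)
step 5: θ'=-0.1438 (R=0.1667) → pose (-1.7717, -6.1824, -0.1438)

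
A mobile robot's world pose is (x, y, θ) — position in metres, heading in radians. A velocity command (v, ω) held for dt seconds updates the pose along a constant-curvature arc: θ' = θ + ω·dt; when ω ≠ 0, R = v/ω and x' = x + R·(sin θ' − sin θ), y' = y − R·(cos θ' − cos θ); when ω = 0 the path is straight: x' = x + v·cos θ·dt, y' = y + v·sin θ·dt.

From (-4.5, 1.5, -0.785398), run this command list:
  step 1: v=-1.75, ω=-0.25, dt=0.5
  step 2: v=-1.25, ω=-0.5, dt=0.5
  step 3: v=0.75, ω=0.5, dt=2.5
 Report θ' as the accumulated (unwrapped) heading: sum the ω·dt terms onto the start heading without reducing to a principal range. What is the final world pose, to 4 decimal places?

step 1: θ'=-0.9104 (R=7.0000) → pose (-5.0785, 2.1557, -0.9104)
step 2: θ'=-1.1604 (R=2.5000) → pose (-5.3965, 2.6919, -1.1604)
step 3: θ'=0.0896 (R=1.5000) → pose (-3.8869, 1.7963, 0.0896)

(-3.8869, 1.7963, 0.0896)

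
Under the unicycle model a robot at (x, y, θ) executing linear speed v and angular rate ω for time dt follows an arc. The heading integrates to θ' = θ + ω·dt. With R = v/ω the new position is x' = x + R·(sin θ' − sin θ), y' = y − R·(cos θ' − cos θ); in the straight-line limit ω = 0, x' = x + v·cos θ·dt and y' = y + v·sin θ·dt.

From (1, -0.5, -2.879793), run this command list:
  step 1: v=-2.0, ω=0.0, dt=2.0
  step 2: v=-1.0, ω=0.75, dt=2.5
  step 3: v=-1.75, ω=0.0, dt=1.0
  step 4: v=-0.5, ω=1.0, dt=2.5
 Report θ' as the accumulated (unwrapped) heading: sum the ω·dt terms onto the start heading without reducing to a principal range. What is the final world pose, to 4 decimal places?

(3.7850, 3.7849, 1.4952)

step 1: θ'=-2.8798 (straight) → pose (4.8637, 0.5353, -2.8798)
step 2: θ'=-1.0048 (R=-1.3333) → pose (5.6440, 2.5382, -1.0048)
step 3: θ'=-1.0048 (straight) → pose (4.7056, 4.0153, -1.0048)
step 4: θ'=1.4952 (R=-0.5000) → pose (3.7850, 3.7849, 1.4952)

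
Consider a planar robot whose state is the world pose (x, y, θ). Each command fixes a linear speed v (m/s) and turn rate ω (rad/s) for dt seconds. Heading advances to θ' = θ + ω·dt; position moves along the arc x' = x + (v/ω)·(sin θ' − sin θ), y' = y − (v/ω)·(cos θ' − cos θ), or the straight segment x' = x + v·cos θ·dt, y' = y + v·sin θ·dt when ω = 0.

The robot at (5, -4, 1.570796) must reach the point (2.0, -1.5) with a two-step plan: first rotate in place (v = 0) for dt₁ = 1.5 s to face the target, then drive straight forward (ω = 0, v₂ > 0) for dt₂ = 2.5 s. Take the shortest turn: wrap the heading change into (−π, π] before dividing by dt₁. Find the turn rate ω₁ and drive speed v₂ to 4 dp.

heading to target = atan2(-1.5−-4, 2−5) = 2.4469
Δθ = wrap(2.4469 − 1.5708) = 0.8761; ω₁ = Δθ/dt₁ = 0.5840
distance = √((2−5)² + (-1.5−-4)²) = 3.9051; v₂ = distance/dt₂ = 1.5620

ω₁ = 0.5840, v₂ = 1.5620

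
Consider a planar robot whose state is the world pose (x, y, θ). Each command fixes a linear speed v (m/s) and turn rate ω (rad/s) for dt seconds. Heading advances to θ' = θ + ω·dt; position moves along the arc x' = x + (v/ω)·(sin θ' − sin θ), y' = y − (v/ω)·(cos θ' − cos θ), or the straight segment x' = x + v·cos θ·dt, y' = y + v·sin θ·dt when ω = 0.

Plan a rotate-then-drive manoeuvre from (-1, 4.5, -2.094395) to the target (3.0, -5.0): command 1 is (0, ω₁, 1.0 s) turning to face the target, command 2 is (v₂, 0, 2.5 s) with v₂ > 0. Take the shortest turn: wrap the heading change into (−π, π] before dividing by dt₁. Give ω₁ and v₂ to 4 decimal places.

ω₁ = 0.9221, v₂ = 4.1231

heading to target = atan2(-5−4.5, 3−-1) = -1.1723
Δθ = wrap(-1.1723 − -2.0944) = 0.9221; ω₁ = Δθ/dt₁ = 0.9221
distance = √((3−-1)² + (-5−4.5)²) = 10.3078; v₂ = distance/dt₂ = 4.1231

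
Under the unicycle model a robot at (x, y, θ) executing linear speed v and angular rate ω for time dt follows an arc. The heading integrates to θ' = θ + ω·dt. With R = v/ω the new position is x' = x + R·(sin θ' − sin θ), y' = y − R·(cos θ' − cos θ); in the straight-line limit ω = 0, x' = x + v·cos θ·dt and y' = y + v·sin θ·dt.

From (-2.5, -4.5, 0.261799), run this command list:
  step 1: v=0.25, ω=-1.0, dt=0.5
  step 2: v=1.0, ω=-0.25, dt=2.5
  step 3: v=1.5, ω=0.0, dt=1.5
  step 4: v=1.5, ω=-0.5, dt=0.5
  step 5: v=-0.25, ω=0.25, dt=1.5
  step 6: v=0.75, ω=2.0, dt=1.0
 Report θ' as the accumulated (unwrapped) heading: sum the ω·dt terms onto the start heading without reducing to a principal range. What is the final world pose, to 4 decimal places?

(1.9791, -7.6588, 1.2618)

step 1: θ'=-0.2382 (R=-0.2500) → pose (-2.3763, -4.4985, -0.2382)
step 2: θ'=-0.8632 (R=-4.0000) → pose (-0.2804, -5.7856, -0.8632)
step 3: θ'=-0.8632 (straight) → pose (1.1821, -7.4954, -0.8632)
step 4: θ'=-1.1132 (R=-3.0000) → pose (1.5937, -8.1200, -1.1132)
step 5: θ'=-0.7382 (R=-1.0000) → pose (1.3695, -7.8222, -0.7382)
step 6: θ'=1.2618 (R=0.3750) → pose (1.9791, -7.6588, 1.2618)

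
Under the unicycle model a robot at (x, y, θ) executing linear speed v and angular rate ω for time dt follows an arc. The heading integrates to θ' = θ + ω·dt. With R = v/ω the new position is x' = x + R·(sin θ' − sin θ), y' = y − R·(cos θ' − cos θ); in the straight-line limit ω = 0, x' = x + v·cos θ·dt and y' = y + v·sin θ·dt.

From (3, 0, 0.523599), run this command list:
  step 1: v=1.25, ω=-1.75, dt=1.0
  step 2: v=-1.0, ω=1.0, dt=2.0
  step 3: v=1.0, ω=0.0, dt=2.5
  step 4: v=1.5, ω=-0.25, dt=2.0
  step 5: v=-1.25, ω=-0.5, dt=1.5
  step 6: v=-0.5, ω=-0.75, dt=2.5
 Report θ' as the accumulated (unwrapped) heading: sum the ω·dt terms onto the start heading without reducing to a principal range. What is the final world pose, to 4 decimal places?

step 1: θ'=-1.2264 (R=-0.7143) → pose (4.0295, -0.3774, -1.2264)
step 2: θ'=0.7736 (R=-1.0000) → pose (2.3895, 0.0003, 0.7736)
step 3: θ'=0.7736 (straight) → pose (4.1780, 1.7471, 0.7736)
step 4: θ'=0.2736 (R=-6.0000) → pose (6.7491, 3.2316, 0.2736)
step 5: θ'=-0.4764 (R=2.5000) → pose (4.9271, 3.4169, -0.4764)
step 6: θ'=-2.3514 (R=0.6667) → pose (4.7592, 4.4785, -2.3514)

(4.7592, 4.4785, -2.3514)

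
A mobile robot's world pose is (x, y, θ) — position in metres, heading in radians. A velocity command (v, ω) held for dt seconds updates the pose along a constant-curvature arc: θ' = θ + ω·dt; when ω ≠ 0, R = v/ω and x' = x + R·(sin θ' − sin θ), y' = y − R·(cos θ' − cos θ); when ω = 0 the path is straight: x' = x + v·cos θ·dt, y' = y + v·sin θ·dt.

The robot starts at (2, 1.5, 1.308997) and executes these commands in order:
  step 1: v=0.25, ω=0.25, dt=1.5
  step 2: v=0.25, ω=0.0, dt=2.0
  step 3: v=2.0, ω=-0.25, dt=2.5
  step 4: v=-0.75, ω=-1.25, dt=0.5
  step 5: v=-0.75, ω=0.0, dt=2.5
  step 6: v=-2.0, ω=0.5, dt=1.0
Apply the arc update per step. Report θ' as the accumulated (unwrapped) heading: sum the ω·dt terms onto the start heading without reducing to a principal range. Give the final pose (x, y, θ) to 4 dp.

(-0.5609, 4.9006, 0.9340)

step 1: θ'=1.6840 (R=1.0000) → pose (2.0277, 1.8718, 1.6840)
step 2: θ'=1.6840 (straight) → pose (1.9712, 2.3686, 1.6840)
step 3: θ'=1.0590 (R=-8.0000) → pose (2.9451, 7.1902, 1.0590)
step 4: θ'=0.4340 (R=0.6000) → pose (2.6743, 6.9397, 0.4340)
step 5: θ'=0.4340 (straight) → pose (0.9731, 6.1513, 0.4340)
step 6: θ'=0.9340 (R=-4.0000) → pose (-0.5609, 4.9006, 0.9340)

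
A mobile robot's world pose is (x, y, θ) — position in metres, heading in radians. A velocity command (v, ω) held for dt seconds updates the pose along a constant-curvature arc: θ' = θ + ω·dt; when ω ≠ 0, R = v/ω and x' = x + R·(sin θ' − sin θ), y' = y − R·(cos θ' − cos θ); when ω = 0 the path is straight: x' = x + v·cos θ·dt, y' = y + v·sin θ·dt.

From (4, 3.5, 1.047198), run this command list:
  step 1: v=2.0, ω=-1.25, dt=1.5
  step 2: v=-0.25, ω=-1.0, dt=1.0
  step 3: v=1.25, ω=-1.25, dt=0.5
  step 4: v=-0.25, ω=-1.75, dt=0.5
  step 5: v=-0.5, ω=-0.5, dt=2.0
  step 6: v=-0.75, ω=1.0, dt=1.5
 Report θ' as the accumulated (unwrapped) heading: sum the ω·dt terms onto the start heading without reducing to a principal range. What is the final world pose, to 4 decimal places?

step 1: θ'=-0.8278 (R=-1.6000) → pose (6.5640, 3.7824, -0.8278)
step 2: θ'=-1.8278 (R=0.2500) → pose (6.5063, 4.0151, -1.8278)
step 3: θ'=-2.4528 (R=-1.0000) → pose (6.1747, 3.4972, -2.4528)
step 4: θ'=-3.3278 (R=0.1429) → pose (6.2920, 3.5273, -3.3278)
step 5: θ'=-4.3278 (R=1.0000) → pose (7.0338, 2.9198, -4.3278)
step 6: θ'=-2.8278 (R=-0.7500) → pose (7.9605, 2.4878, -2.8278)

(7.9605, 2.4878, -2.8278)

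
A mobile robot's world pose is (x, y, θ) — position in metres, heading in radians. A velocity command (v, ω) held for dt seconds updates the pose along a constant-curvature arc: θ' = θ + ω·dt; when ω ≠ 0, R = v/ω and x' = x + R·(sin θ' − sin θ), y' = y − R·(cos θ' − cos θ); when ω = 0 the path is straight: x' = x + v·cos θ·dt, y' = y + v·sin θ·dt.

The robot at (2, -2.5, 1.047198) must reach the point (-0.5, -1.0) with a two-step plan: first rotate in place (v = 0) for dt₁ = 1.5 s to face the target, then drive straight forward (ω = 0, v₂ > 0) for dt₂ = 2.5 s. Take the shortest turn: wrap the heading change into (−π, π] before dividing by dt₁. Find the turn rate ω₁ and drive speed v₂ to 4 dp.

ω₁ = 1.0360, v₂ = 1.1662

heading to target = atan2(-1−-2.5, -0.5−2) = 2.6012
Δθ = wrap(2.6012 − 1.0472) = 1.5540; ω₁ = Δθ/dt₁ = 1.0360
distance = √((-0.5−2)² + (-1−-2.5)²) = 2.9155; v₂ = distance/dt₂ = 1.1662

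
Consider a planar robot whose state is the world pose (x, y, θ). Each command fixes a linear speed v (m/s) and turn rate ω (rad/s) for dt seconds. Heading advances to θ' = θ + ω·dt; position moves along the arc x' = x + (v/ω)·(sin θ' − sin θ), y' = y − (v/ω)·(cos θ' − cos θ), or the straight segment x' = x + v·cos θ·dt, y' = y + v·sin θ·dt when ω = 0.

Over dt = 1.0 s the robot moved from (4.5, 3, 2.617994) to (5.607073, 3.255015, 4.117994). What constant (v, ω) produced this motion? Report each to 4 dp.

Δθ = 4.117994 − 2.617994 = 1.500000
ω = Δθ/dt = 1.500000/1.0 = 1.5000
R = Δx/(sin θ' − sin θ) = -0.8333
v = R·ω = -0.8333·1.5000 = -1.2500

v = -1.2500, ω = 1.5000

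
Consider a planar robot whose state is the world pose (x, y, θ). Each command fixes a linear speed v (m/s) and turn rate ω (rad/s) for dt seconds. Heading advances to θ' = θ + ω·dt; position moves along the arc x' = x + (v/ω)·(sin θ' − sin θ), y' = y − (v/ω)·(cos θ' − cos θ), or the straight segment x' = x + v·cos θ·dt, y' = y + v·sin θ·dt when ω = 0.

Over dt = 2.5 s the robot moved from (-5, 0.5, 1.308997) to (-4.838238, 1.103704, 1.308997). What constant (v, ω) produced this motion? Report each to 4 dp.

Δθ = 1.308997 − 1.308997 = 0.000000
ω = Δθ/dt = 0.000000/2.5 = 0.0000
ω = 0 → v = (Δx·cos θ + Δy·sin θ)/dt = 0.2500

v = 0.2500, ω = 0.0000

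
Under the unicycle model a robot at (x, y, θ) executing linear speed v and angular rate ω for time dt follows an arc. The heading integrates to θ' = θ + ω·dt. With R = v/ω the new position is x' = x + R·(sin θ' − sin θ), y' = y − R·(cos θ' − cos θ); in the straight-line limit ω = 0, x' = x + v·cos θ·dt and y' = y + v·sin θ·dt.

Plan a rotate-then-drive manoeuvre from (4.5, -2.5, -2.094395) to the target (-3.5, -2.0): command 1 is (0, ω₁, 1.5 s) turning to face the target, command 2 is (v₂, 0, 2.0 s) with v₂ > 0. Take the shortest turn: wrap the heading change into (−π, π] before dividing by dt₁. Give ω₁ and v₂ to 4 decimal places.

ω₁ = -0.7397, v₂ = 4.0078

heading to target = atan2(-2−-2.5, -3.5−4.5) = 3.0792
Δθ = wrap(3.0792 − -2.0944) = -1.1096; ω₁ = Δθ/dt₁ = -0.7397
distance = √((-3.5−4.5)² + (-2−-2.5)²) = 8.0156; v₂ = distance/dt₂ = 4.0078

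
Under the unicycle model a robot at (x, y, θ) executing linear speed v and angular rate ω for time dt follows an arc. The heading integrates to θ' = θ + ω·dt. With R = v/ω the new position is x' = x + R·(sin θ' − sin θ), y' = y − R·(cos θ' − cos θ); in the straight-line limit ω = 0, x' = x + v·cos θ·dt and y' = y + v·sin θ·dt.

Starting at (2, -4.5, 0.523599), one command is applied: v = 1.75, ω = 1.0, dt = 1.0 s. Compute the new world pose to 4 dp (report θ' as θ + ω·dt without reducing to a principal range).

(2.8731, -3.0670, 1.5236)

θ' = 0.5236 + 1.0·1.0 = 1.5236
R = v/ω = 1.75/1.0 = 1.7500
x' = 2 + 1.7500·(sin 1.5236 − sin 0.5236) = 2.8731
y' = -4.5 − 1.7500·(cos 1.5236 − cos 0.5236) = -3.0670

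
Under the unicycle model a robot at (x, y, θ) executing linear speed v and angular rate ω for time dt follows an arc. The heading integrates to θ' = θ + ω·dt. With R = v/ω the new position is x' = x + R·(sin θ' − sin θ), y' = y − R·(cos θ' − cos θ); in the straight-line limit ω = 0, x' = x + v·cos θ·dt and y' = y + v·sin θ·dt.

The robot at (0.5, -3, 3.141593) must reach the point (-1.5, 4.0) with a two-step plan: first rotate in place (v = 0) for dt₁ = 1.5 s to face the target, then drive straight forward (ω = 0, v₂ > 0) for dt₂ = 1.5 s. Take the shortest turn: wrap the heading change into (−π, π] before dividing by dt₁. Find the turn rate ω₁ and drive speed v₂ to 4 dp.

ω₁ = -0.8617, v₂ = 4.8534

heading to target = atan2(4−-3, -1.5−0.5) = 1.8491
Δθ = wrap(1.8491 − 3.1416) = -1.2925; ω₁ = Δθ/dt₁ = -0.8617
distance = √((-1.5−0.5)² + (4−-3)²) = 7.2801; v₂ = distance/dt₂ = 4.8534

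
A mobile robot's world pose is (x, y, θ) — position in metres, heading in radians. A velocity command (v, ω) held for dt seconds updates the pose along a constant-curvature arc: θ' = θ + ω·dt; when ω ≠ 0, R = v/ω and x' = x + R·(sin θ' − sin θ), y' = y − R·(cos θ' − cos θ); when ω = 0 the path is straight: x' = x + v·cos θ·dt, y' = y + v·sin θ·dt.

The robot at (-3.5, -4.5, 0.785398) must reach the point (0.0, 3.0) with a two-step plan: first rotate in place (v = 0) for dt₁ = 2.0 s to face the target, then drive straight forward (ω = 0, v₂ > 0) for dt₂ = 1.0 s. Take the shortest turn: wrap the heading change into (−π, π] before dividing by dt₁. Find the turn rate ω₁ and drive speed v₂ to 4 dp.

heading to target = atan2(3−-4.5, 0−-3.5) = 1.1342
Δθ = wrap(1.1342 − 0.7854) = 0.3488; ω₁ = Δθ/dt₁ = 0.1744
distance = √((0−-3.5)² + (3−-4.5)²) = 8.2765; v₂ = distance/dt₂ = 8.2765

ω₁ = 0.1744, v₂ = 8.2765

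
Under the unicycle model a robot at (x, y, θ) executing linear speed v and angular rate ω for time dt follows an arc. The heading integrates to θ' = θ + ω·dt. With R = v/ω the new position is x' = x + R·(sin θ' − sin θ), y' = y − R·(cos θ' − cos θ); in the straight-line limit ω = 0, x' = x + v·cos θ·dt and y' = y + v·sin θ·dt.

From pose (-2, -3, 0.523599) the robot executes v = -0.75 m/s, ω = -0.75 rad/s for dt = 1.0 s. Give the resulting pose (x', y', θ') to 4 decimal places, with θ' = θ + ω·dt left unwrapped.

θ' = 0.5236 + -0.75·1.0 = -0.2264
R = v/ω = -0.75/-0.75 = 1.0000
x' = -2 + 1.0000·(sin -0.2264 − sin 0.5236) = -2.7245
y' = -3 − 1.0000·(cos -0.2264 − cos 0.5236) = -3.1085

(-2.7245, -3.1085, -0.2264)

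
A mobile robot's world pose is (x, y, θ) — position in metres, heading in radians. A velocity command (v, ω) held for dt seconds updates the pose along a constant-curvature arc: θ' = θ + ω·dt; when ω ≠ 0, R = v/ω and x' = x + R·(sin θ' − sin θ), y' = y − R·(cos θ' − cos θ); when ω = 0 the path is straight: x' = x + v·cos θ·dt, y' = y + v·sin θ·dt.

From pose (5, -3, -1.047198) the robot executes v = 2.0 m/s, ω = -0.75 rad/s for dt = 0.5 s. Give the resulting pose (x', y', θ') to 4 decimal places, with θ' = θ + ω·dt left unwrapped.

(5.3279, -3.9385, -1.4222)

θ' = -1.0472 + -0.75·0.5 = -1.4222
R = v/ω = 2.0/-0.75 = -2.6667
x' = 5 + -2.6667·(sin -1.4222 − sin -1.0472) = 5.3279
y' = -3 − -2.6667·(cos -1.4222 − cos -1.0472) = -3.9385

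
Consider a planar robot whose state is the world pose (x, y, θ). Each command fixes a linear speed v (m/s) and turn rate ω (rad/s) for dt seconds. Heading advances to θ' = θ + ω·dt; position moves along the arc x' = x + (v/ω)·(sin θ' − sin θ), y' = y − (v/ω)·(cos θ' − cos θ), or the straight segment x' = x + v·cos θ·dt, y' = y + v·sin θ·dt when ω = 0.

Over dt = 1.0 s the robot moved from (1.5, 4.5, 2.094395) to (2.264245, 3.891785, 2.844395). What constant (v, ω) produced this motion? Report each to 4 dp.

Δθ = 2.844395 − 2.094395 = 0.750000
ω = Δθ/dt = 0.750000/1.0 = 0.7500
R = Δx/(sin θ' − sin θ) = -1.3333
v = R·ω = -1.3333·0.7500 = -1.0000

v = -1.0000, ω = 0.7500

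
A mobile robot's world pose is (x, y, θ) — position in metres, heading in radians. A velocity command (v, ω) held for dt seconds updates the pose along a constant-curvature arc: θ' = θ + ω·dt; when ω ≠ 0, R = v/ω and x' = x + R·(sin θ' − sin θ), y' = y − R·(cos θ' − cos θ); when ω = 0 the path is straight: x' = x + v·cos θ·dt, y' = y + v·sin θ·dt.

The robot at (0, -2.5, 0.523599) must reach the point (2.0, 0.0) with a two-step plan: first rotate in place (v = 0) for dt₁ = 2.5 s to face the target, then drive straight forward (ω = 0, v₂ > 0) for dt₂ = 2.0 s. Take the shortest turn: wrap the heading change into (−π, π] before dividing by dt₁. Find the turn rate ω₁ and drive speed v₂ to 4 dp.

ω₁ = 0.1490, v₂ = 1.6008

heading to target = atan2(0−-2.5, 2−0) = 0.8961
Δθ = wrap(0.8961 − 0.5236) = 0.3725; ω₁ = Δθ/dt₁ = 0.1490
distance = √((2−0)² + (0−-2.5)²) = 3.2016; v₂ = distance/dt₂ = 1.6008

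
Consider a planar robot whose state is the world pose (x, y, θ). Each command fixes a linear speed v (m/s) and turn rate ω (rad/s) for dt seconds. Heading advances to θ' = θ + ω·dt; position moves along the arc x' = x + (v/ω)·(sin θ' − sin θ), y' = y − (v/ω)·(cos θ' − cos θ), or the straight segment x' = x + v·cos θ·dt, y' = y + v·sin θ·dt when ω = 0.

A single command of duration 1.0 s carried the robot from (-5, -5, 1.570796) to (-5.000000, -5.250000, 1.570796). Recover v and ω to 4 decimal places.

Δθ = 1.570796 − 1.570796 = 0.000000
ω = Δθ/dt = 0.000000/1.0 = 0.0000
ω = 0 → v = (Δx·cos θ + Δy·sin θ)/dt = -0.2500

v = -0.2500, ω = 0.0000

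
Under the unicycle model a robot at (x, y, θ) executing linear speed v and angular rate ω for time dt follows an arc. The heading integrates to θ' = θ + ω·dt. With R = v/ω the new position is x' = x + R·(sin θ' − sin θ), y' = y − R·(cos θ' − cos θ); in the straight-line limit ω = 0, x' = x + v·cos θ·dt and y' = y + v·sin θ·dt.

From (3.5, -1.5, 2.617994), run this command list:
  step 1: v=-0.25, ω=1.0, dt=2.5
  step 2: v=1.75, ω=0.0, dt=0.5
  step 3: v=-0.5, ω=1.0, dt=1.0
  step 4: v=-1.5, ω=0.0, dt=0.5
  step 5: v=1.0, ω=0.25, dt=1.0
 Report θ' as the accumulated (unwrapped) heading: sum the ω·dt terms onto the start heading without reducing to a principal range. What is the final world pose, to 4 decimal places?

step 1: θ'=5.1180 (R=-0.2500) → pose (3.8547, -1.1848, 5.1180)
step 2: θ'=5.1180 (straight) → pose (4.2000, -1.9889, 5.1180)
step 3: θ'=6.1180 (R=-0.5000) → pose (3.8228, -1.6929, 6.1180)
step 4: θ'=6.1180 (straight) → pose (3.0830, -1.5696, 6.1180)
step 5: θ'=6.3680 (R=4.0000) → pose (4.0796, -1.6097, 6.3680)

(4.0796, -1.6097, 6.3680)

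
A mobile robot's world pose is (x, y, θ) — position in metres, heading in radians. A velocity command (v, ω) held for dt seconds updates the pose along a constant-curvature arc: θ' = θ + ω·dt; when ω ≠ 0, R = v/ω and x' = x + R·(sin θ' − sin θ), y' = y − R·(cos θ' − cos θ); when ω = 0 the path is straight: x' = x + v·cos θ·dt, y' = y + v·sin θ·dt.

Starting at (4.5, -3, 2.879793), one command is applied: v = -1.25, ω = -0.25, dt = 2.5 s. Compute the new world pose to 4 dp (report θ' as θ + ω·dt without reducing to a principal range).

(7.0812, -4.6702, 2.2548)

θ' = 2.8798 + -0.25·2.5 = 2.2548
R = v/ω = -1.25/-0.25 = 5.0000
x' = 4.5 + 5.0000·(sin 2.2548 − sin 2.8798) = 7.0812
y' = -3 − 5.0000·(cos 2.2548 − cos 2.8798) = -4.6702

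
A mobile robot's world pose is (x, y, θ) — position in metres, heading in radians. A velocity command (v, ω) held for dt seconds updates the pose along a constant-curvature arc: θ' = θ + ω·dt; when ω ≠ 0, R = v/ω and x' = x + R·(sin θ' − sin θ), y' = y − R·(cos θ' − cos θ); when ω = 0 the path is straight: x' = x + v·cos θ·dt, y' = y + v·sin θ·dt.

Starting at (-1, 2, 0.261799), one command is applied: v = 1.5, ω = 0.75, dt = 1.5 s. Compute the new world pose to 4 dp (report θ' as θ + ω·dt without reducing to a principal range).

(0.4486, 3.5659, 1.3868)

θ' = 0.2618 + 0.75·1.5 = 1.3868
R = v/ω = 1.5/0.75 = 2.0000
x' = -1 + 2.0000·(sin 1.3868 − sin 0.2618) = 0.4486
y' = 2 − 2.0000·(cos 1.3868 − cos 0.2618) = 3.5659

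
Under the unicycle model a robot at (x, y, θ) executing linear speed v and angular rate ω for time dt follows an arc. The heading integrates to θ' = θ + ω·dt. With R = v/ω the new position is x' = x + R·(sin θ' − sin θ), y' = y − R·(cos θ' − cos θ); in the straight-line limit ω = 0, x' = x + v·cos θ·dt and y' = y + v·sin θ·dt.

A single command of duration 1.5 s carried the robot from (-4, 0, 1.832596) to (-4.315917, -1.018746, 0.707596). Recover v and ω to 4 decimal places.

Δθ = 0.707596 − 1.832596 = -1.125000
ω = Δθ/dt = -1.125000/1.5 = -0.7500
R = −Δy/(cos θ' − cos θ) = 1.0000
v = R·ω = 1.0000·-0.7500 = -0.7500

v = -0.7500, ω = -0.7500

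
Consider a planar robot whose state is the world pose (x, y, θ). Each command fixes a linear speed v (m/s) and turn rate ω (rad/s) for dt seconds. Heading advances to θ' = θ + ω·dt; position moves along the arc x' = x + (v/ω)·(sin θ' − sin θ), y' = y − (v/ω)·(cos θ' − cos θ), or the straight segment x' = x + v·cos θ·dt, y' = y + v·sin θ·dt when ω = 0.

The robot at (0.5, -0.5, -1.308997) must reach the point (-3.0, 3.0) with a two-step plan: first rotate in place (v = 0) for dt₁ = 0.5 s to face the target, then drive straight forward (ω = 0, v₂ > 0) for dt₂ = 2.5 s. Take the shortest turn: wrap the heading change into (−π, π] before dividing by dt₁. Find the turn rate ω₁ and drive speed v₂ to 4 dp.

ω₁ = -5.2360, v₂ = 1.9799

heading to target = atan2(3−-0.5, -3−0.5) = 2.3562
Δθ = wrap(2.3562 − -1.3090) = -2.6180; ω₁ = Δθ/dt₁ = -5.2360
distance = √((-3−0.5)² + (3−-0.5)²) = 4.9497; v₂ = distance/dt₂ = 1.9799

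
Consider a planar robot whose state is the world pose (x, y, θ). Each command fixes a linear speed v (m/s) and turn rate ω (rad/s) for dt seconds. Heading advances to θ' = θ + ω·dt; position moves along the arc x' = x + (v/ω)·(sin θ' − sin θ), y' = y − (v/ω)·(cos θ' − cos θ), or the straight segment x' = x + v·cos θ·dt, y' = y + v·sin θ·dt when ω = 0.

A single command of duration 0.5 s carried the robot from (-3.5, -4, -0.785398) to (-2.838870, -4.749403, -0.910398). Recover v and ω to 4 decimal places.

v = 2.0000, ω = -0.2500

Δθ = -0.910398 − -0.785398 = -0.125000
ω = Δθ/dt = -0.125000/0.5 = -0.2500
R = −Δy/(cos θ' − cos θ) = -8.0000
v = R·ω = -8.0000·-0.2500 = 2.0000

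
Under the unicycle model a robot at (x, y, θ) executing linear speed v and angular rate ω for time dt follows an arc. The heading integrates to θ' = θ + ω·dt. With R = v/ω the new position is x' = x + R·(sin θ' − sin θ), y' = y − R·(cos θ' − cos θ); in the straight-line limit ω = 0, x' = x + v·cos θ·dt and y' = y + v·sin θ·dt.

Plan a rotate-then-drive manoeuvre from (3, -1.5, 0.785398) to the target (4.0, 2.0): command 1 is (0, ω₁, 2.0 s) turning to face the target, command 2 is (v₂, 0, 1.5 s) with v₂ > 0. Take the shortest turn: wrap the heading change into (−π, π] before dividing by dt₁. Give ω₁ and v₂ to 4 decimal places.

ω₁ = 0.2535, v₂ = 2.4267

heading to target = atan2(2−-1.5, 4−3) = 1.2925
Δθ = wrap(1.2925 − 0.7854) = 0.5071; ω₁ = Δθ/dt₁ = 0.2535
distance = √((4−3)² + (2−-1.5)²) = 3.6401; v₂ = distance/dt₂ = 2.4267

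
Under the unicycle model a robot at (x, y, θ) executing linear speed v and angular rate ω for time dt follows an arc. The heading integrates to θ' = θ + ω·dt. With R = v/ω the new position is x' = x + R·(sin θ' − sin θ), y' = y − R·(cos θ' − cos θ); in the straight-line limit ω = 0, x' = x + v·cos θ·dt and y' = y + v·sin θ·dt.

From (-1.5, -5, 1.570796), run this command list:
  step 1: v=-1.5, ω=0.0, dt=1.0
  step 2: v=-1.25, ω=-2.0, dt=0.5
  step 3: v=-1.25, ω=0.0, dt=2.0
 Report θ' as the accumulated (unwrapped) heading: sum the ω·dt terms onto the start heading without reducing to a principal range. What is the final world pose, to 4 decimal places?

(-3.8910, -8.3767, 0.5708)

step 1: θ'=1.5708 (straight) → pose (-1.5000, -6.5000, 1.5708)
step 2: θ'=0.5708 (R=0.6250) → pose (-1.7873, -7.0259, 0.5708)
step 3: θ'=0.5708 (straight) → pose (-3.8910, -8.3767, 0.5708)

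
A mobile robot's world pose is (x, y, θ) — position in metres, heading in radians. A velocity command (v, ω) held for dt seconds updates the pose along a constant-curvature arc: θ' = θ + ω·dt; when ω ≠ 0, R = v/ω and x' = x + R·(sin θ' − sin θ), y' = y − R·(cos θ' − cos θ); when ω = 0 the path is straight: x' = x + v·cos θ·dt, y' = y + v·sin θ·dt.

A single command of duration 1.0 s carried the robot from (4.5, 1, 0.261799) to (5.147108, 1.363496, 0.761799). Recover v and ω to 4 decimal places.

Δθ = 0.761799 − 0.261799 = 0.500000
ω = Δθ/dt = 0.500000/1.0 = 0.5000
R = Δx/(sin θ' − sin θ) = 1.5000
v = R·ω = 1.5000·0.5000 = 0.7500

v = 0.7500, ω = 0.5000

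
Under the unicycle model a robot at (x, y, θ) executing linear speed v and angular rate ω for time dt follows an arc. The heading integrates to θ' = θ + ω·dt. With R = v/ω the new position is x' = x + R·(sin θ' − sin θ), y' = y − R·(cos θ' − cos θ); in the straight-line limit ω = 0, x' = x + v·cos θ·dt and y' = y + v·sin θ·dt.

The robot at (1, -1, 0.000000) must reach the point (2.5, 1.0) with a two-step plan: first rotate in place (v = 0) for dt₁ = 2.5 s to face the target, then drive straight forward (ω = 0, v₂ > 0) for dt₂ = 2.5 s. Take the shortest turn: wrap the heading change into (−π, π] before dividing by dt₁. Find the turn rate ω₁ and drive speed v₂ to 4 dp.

ω₁ = 0.3709, v₂ = 1.0000

heading to target = atan2(1−-1, 2.5−1) = 0.9273
Δθ = wrap(0.9273 − 0.0000) = 0.9273; ω₁ = Δθ/dt₁ = 0.3709
distance = √((2.5−1)² + (1−-1)²) = 2.5000; v₂ = distance/dt₂ = 1.0000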